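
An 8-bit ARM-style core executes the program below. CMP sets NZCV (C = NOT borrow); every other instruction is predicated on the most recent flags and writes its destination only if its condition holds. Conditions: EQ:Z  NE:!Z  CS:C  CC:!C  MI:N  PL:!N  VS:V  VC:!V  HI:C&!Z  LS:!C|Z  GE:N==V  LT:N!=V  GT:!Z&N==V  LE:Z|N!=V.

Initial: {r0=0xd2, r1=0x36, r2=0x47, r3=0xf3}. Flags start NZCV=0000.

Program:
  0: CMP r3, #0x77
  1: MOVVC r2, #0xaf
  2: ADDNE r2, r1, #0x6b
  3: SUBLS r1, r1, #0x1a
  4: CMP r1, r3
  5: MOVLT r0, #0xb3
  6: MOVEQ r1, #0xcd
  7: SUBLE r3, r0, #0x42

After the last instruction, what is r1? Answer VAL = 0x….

VAL = 0x36

0: ✓ CMP  NZCV=0011
1: · MOVVC
2: ✓ ADDNE  r2←0xa1
3: · SUBLS
4: ✓ CMP  NZCV=0000
5: · MOVLT
6: · MOVEQ
7: · SUBLE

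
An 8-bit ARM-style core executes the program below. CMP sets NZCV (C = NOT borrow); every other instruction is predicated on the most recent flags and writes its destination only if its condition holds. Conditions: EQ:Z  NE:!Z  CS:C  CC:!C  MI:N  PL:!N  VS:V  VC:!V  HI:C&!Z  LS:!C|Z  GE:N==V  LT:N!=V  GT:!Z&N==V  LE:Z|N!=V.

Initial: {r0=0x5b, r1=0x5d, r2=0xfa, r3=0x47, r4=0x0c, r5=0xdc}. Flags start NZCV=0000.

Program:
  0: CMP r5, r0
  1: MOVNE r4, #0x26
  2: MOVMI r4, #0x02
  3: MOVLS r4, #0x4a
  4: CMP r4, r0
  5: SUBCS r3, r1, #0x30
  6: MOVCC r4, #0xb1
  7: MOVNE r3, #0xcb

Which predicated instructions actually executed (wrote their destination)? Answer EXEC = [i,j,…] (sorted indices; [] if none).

EXEC = [1,2,6,7]

0: ✓ CMP  NZCV=1010
1: ✓ MOVNE  r4←0x26
2: ✓ MOVMI  r4←0x02
3: · MOVLS
4: ✓ CMP  NZCV=1000
5: · SUBCS
6: ✓ MOVCC  r4←0xb1
7: ✓ MOVNE  r3←0xcb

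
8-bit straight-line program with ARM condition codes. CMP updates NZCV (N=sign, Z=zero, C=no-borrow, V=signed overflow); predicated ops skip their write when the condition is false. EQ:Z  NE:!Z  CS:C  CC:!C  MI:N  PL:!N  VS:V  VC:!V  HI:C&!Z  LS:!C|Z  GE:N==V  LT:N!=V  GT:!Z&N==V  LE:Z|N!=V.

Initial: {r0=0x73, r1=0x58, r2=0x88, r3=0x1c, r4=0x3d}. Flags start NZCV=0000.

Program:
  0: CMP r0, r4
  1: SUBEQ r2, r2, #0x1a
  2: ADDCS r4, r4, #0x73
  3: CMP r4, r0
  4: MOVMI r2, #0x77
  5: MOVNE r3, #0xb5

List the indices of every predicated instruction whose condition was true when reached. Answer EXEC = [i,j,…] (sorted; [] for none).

EXEC = [2,5]

0: ✓ CMP  NZCV=0010
1: · SUBEQ
2: ✓ ADDCS  r4←0xb0
3: ✓ CMP  NZCV=0011
4: · MOVMI
5: ✓ MOVNE  r3←0xb5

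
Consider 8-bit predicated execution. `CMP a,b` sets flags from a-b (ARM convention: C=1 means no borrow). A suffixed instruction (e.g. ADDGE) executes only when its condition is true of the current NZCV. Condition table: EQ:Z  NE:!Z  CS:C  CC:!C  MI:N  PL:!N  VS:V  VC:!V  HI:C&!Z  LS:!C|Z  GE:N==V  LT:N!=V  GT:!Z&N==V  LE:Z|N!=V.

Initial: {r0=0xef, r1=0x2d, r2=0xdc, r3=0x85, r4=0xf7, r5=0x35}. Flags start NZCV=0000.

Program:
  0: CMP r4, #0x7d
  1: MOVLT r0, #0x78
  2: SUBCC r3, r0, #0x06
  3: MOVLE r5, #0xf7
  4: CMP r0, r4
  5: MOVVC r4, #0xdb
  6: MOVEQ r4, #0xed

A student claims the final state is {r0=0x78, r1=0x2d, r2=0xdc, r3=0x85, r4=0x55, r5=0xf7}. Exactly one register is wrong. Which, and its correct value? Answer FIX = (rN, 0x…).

FIX = (r4, 0xf7)

0: ✓ CMP  NZCV=0011
1: ✓ MOVLT  r0←0x78
2: · SUBCC
3: ✓ MOVLE  r5←0xf7
4: ✓ CMP  NZCV=1001
5: · MOVVC
6: · MOVEQ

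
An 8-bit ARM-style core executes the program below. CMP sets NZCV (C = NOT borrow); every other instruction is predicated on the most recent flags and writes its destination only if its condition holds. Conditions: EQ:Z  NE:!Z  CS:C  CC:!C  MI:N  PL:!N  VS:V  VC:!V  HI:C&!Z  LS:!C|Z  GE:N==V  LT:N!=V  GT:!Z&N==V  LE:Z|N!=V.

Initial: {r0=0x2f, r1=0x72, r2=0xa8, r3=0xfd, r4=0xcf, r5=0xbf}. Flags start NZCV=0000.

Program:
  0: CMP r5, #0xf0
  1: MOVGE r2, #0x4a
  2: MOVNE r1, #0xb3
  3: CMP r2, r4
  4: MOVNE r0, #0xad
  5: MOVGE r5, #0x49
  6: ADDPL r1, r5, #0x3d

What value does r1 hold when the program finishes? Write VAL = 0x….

VAL = 0xb3

0: ✓ CMP  NZCV=1000
1: · MOVGE
2: ✓ MOVNE  r1←0xb3
3: ✓ CMP  NZCV=1000
4: ✓ MOVNE  r0←0xad
5: · MOVGE
6: · ADDPL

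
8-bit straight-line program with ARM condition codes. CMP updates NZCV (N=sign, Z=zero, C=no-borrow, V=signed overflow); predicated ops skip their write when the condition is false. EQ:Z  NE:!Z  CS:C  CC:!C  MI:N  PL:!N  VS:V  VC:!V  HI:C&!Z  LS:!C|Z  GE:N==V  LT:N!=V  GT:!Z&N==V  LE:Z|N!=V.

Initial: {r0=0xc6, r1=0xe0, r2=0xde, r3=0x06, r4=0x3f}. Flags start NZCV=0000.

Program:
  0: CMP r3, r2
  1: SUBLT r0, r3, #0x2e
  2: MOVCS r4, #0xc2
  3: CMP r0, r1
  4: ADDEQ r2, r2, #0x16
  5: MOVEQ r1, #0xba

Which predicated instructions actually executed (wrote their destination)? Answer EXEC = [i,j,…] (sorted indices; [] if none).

EXEC = []

[0] flags=0000 → (cmp)
[1] flags=0000 LT?F → skip
[2] flags=0000 CS?F → skip
[3] flags=1000 → (cmp)
[4] flags=1000 EQ?F → skip
[5] flags=1000 EQ?F → skip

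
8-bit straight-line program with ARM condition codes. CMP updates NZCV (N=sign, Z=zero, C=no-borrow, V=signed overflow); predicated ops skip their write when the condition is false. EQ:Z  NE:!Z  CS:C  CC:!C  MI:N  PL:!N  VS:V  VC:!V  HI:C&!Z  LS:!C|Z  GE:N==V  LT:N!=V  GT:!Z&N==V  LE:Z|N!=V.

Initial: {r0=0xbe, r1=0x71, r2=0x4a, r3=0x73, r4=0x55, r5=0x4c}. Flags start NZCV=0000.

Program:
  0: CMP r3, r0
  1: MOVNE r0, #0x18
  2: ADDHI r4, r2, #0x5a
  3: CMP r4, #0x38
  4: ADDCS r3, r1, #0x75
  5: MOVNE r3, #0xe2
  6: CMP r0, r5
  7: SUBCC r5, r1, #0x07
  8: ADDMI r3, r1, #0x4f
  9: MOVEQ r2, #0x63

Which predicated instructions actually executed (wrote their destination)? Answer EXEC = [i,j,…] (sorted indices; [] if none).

EXEC = [1,4,5,7,8]

[0] flags=1001 → (cmp)
[1] flags=1001 NE?T → r0=0x18
[2] flags=1001 HI?F → skip
[3] flags=0010 → (cmp)
[4] flags=0010 CS?T → r3=0xe6
[5] flags=0010 NE?T → r3=0xe2
[6] flags=1000 → (cmp)
[7] flags=1000 CC?T → r5=0x6a
[8] flags=1000 MI?T → r3=0xc0
[9] flags=1000 EQ?F → skip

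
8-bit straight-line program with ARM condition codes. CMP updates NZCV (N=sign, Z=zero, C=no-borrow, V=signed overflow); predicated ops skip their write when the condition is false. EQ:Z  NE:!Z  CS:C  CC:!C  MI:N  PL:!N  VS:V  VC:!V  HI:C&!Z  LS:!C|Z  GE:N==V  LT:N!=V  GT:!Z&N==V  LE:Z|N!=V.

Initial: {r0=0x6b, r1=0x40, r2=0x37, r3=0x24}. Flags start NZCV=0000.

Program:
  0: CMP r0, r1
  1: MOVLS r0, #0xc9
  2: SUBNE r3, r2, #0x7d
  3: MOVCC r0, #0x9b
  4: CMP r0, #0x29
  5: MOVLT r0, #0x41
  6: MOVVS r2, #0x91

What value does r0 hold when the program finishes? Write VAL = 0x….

VAL = 0x6b

0: ✓ CMP  NZCV=0010
1: · MOVLS
2: ✓ SUBNE  r3←0xba
3: · MOVCC
4: ✓ CMP  NZCV=0010
5: · MOVLT
6: · MOVVS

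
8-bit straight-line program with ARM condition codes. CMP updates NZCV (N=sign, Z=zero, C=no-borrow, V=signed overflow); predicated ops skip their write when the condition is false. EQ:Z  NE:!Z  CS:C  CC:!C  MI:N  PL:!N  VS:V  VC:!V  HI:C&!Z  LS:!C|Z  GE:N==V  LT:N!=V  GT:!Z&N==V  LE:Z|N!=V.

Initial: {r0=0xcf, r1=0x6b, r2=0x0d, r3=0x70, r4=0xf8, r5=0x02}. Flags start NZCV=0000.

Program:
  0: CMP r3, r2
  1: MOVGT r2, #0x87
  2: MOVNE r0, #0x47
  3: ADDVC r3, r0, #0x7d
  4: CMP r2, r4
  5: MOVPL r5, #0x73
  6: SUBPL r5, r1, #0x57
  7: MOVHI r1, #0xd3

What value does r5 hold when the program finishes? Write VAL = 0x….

VAL = 0x02

0: ✓ CMP  NZCV=0010
1: ✓ MOVGT  r2←0x87
2: ✓ MOVNE  r0←0x47
3: ✓ ADDVC  r3←0xc4
4: ✓ CMP  NZCV=1000
5: · MOVPL
6: · SUBPL
7: · MOVHI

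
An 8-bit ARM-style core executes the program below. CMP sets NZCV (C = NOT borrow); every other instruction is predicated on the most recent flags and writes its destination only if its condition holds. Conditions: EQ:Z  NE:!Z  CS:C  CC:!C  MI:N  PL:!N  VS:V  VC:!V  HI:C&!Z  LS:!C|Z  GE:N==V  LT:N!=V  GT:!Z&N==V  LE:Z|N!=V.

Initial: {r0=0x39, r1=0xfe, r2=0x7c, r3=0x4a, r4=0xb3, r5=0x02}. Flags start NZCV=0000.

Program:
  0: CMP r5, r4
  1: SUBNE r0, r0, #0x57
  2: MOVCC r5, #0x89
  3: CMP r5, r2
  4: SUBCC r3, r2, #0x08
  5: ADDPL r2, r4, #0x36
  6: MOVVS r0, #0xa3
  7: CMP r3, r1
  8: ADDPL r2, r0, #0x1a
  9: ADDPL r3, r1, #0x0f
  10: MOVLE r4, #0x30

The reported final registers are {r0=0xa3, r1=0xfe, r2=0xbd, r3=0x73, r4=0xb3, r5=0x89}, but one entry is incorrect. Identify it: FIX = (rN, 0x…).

FIX = (r3, 0x0d)

[0] flags=0000 → (cmp)
[1] flags=0000 NE?T → r0=0xe2
[2] flags=0000 CC?T → r5=0x89
[3] flags=0011 → (cmp)
[4] flags=0011 CC?F → skip
[5] flags=0011 PL?T → r2=0xe9
[6] flags=0011 VS?T → r0=0xa3
[7] flags=0000 → (cmp)
[8] flags=0000 PL?T → r2=0xbd
[9] flags=0000 PL?T → r3=0x0d
[10] flags=0000 LE?F → skip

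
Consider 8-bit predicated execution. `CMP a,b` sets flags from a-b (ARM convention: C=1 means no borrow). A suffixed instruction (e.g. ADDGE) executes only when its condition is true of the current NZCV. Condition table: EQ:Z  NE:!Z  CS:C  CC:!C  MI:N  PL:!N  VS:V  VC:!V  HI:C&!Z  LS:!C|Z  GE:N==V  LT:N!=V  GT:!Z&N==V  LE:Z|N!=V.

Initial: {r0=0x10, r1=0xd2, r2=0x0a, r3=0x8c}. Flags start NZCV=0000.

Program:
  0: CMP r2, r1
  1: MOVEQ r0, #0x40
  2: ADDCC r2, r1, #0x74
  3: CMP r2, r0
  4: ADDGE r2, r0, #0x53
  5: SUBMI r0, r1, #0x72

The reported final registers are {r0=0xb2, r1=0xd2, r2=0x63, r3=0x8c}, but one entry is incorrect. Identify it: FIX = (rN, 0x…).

[0] flags=0000 → (cmp)
[1] flags=0000 EQ?F → skip
[2] flags=0000 CC?T → r2=0x46
[3] flags=0010 → (cmp)
[4] flags=0010 GE?T → r2=0x63
[5] flags=0010 MI?F → skip

FIX = (r0, 0x10)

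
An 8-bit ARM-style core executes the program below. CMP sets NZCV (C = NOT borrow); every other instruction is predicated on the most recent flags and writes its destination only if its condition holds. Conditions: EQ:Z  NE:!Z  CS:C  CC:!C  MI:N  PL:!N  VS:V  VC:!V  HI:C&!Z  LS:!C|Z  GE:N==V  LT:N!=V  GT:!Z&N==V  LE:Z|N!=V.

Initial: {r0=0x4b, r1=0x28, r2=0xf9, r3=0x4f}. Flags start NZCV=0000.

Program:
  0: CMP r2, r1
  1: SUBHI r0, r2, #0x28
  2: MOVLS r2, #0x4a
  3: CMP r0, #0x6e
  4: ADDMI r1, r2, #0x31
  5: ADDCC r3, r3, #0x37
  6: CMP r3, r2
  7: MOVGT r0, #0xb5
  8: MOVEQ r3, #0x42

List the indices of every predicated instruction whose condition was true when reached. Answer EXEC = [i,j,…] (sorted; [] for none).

0: ✓ CMP  NZCV=1010
1: ✓ SUBHI  r0←0xd1
2: · MOVLS
3: ✓ CMP  NZCV=0011
4: · ADDMI
5: · ADDCC
6: ✓ CMP  NZCV=0000
7: ✓ MOVGT  r0←0xb5
8: · MOVEQ

EXEC = [1,7]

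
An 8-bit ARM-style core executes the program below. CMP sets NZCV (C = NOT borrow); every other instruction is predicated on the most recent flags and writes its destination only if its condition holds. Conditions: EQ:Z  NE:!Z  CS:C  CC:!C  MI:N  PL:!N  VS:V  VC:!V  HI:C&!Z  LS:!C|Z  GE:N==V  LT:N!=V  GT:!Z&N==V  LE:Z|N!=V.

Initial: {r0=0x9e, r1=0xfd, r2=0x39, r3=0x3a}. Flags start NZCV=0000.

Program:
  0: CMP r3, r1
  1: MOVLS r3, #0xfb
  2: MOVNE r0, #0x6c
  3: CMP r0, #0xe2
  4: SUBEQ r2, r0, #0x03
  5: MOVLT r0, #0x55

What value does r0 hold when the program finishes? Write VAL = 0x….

0: ✓ CMP  NZCV=0000
1: ✓ MOVLS  r3←0xfb
2: ✓ MOVNE  r0←0x6c
3: ✓ CMP  NZCV=1001
4: · SUBEQ
5: · MOVLT

VAL = 0x6c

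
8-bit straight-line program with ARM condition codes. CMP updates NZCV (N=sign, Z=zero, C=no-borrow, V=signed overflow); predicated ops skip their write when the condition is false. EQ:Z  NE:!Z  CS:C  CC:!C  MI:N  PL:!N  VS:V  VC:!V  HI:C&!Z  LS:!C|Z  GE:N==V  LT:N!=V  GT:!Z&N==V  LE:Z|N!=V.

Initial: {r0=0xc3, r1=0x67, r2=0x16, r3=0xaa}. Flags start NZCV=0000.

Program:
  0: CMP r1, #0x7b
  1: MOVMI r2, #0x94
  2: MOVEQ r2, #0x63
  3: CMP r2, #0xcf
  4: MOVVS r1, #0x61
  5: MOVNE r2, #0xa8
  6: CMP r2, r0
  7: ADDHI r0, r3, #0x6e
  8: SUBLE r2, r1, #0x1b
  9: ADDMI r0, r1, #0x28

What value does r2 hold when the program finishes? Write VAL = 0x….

0: ✓ CMP  NZCV=1000
1: ✓ MOVMI  r2←0x94
2: · MOVEQ
3: ✓ CMP  NZCV=1000
4: · MOVVS
5: ✓ MOVNE  r2←0xa8
6: ✓ CMP  NZCV=1000
7: · ADDHI
8: ✓ SUBLE  r2←0x4c
9: ✓ ADDMI  r0←0x8f

VAL = 0x4c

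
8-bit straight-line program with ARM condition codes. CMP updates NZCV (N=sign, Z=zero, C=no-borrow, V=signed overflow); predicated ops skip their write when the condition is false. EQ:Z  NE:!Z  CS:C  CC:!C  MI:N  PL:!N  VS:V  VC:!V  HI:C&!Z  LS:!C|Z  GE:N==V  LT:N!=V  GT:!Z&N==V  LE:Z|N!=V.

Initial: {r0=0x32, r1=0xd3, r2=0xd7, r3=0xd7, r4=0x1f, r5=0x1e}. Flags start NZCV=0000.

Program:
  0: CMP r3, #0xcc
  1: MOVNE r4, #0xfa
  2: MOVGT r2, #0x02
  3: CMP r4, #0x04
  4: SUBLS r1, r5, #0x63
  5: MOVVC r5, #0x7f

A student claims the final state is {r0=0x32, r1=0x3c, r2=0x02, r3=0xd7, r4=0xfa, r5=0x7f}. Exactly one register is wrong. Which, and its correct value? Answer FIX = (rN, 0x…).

FIX = (r1, 0xd3)

0: ✓ CMP  NZCV=0010
1: ✓ MOVNE  r4←0xfa
2: ✓ MOVGT  r2←0x02
3: ✓ CMP  NZCV=1010
4: · SUBLS
5: ✓ MOVVC  r5←0x7f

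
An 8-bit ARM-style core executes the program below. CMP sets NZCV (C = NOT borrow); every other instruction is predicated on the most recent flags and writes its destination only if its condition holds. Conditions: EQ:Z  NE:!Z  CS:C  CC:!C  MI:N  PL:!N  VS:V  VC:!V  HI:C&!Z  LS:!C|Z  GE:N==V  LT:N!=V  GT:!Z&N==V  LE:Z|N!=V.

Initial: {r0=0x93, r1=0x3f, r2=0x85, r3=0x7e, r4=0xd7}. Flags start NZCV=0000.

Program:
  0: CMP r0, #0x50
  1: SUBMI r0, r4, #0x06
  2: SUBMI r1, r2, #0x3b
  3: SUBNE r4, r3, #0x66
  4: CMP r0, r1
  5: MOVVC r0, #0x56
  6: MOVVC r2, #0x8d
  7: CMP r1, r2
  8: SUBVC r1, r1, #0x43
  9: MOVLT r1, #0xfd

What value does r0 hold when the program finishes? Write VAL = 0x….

[0] flags=0011 → (cmp)
[1] flags=0011 MI?F → skip
[2] flags=0011 MI?F → skip
[3] flags=0011 NE?T → r4=0x18
[4] flags=0011 → (cmp)
[5] flags=0011 VC?F → skip
[6] flags=0011 VC?F → skip
[7] flags=1001 → (cmp)
[8] flags=1001 VC?F → skip
[9] flags=1001 LT?F → skip

VAL = 0x93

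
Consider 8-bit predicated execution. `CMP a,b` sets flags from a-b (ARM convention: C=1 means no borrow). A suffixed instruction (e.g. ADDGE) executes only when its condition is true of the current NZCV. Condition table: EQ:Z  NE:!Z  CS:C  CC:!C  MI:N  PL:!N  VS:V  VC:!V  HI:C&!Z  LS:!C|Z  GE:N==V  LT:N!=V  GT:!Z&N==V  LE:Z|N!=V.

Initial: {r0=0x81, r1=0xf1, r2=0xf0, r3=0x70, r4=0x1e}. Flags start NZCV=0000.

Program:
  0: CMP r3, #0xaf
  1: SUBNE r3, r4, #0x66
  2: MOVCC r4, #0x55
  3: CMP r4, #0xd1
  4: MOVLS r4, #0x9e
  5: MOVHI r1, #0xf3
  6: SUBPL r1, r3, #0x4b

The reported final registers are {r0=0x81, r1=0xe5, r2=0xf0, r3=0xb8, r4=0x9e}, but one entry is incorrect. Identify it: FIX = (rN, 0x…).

FIX = (r1, 0xf1)

0: ✓ CMP  NZCV=1001
1: ✓ SUBNE  r3←0xb8
2: ✓ MOVCC  r4←0x55
3: ✓ CMP  NZCV=1001
4: ✓ MOVLS  r4←0x9e
5: · MOVHI
6: · SUBPL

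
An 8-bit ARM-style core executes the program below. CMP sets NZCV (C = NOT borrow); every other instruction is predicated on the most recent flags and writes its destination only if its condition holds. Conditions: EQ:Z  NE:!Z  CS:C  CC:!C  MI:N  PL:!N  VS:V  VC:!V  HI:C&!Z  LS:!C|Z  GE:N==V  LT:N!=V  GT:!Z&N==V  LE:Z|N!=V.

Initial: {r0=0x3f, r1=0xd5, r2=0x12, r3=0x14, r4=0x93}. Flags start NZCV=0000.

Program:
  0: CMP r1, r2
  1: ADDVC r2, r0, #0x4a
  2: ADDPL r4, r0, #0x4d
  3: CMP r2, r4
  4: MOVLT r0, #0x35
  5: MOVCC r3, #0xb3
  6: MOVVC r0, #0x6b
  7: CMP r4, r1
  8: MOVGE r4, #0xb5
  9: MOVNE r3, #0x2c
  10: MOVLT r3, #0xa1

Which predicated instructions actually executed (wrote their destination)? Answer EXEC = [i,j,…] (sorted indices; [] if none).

0: ✓ CMP  NZCV=1010
1: ✓ ADDVC  r2←0x89
2: · ADDPL
3: ✓ CMP  NZCV=1000
4: ✓ MOVLT  r0←0x35
5: ✓ MOVCC  r3←0xb3
6: ✓ MOVVC  r0←0x6b
7: ✓ CMP  NZCV=1000
8: · MOVGE
9: ✓ MOVNE  r3←0x2c
10: ✓ MOVLT  r3←0xa1

EXEC = [1,4,5,6,9,10]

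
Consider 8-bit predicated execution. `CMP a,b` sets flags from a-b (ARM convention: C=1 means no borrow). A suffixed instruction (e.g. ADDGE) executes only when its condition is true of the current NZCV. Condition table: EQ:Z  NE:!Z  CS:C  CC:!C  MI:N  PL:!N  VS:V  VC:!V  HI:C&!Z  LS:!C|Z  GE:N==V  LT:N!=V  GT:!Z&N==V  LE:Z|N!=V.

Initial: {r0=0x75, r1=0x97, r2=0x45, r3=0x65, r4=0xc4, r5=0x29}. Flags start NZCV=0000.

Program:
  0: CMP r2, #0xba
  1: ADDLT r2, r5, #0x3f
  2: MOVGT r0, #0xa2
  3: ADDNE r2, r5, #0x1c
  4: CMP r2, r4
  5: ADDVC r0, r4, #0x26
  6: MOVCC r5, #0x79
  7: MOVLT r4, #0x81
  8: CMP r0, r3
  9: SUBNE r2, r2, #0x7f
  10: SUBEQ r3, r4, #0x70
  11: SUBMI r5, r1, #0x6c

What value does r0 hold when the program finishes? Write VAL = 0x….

[0] flags=1001 → (cmp)
[1] flags=1001 LT?F → skip
[2] flags=1001 GT?T → r0=0xa2
[3] flags=1001 NE?T → r2=0x45
[4] flags=1001 → (cmp)
[5] flags=1001 VC?F → skip
[6] flags=1001 CC?T → r5=0x79
[7] flags=1001 LT?F → skip
[8] flags=0011 → (cmp)
[9] flags=0011 NE?T → r2=0xc6
[10] flags=0011 EQ?F → skip
[11] flags=0011 MI?F → skip

VAL = 0xa2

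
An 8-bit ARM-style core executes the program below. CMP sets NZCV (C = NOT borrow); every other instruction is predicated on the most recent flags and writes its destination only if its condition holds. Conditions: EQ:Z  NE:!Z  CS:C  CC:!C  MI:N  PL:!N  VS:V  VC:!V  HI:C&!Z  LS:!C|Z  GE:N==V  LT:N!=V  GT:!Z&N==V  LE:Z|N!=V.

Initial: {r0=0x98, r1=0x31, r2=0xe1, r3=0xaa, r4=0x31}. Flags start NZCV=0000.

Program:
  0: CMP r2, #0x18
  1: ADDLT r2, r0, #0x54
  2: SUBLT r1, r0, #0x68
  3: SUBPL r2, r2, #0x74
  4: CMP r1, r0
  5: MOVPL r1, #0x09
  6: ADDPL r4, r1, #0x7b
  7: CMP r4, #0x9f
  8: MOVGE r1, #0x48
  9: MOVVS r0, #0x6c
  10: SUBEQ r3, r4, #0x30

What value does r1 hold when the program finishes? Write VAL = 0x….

[0] flags=1010 → (cmp)
[1] flags=1010 LT?T → r2=0xec
[2] flags=1010 LT?T → r1=0x30
[3] flags=1010 PL?F → skip
[4] flags=1001 → (cmp)
[5] flags=1001 PL?F → skip
[6] flags=1001 PL?F → skip
[7] flags=1001 → (cmp)
[8] flags=1001 GE?T → r1=0x48
[9] flags=1001 VS?T → r0=0x6c
[10] flags=1001 EQ?F → skip

VAL = 0x48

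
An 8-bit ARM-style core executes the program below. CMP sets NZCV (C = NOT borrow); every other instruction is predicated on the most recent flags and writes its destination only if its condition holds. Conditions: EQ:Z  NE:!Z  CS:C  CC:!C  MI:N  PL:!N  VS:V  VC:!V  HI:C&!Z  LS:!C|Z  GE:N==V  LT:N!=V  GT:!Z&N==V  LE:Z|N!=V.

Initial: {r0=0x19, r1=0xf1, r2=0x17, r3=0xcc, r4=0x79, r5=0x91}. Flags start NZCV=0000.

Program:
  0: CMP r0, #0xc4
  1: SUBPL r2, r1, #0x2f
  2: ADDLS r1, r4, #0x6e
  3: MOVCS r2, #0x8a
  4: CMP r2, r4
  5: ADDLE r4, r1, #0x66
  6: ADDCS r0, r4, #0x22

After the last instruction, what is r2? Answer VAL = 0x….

[0] flags=0000 → (cmp)
[1] flags=0000 PL?T → r2=0xc2
[2] flags=0000 LS?T → r1=0xe7
[3] flags=0000 CS?F → skip
[4] flags=0011 → (cmp)
[5] flags=0011 LE?T → r4=0x4d
[6] flags=0011 CS?T → r0=0x6f

VAL = 0xc2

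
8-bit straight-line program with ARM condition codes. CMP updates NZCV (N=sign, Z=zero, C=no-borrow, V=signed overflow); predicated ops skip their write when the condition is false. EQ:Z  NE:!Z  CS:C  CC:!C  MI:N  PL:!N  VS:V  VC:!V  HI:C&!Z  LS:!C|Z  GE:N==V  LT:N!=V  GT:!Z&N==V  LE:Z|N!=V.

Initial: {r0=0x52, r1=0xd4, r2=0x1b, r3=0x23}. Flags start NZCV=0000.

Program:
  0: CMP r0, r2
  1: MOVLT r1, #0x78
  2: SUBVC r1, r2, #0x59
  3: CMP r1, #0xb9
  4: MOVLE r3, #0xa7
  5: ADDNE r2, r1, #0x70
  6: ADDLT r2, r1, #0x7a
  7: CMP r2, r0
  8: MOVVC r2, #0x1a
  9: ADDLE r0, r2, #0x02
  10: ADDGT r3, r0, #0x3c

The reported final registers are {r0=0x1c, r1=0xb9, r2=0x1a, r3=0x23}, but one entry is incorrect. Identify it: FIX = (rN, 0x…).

0: ✓ CMP  NZCV=0010
1: · MOVLT
2: ✓ SUBVC  r1←0xc2
3: ✓ CMP  NZCV=0010
4: · MOVLE
5: ✓ ADDNE  r2←0x32
6: · ADDLT
7: ✓ CMP  NZCV=1000
8: ✓ MOVVC  r2←0x1a
9: ✓ ADDLE  r0←0x1c
10: · ADDGT

FIX = (r1, 0xc2)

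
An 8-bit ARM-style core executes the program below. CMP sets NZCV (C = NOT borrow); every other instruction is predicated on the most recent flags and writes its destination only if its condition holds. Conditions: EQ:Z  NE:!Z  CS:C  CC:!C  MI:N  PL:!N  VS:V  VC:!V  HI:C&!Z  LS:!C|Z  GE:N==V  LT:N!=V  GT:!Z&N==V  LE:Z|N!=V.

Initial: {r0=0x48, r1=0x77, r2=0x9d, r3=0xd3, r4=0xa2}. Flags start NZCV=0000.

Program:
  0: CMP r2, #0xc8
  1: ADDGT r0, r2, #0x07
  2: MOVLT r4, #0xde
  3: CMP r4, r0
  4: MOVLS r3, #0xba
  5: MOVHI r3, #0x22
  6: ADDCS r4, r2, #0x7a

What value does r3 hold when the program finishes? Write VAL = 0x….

0: ✓ CMP  NZCV=1000
1: · ADDGT
2: ✓ MOVLT  r4←0xde
3: ✓ CMP  NZCV=1010
4: · MOVLS
5: ✓ MOVHI  r3←0x22
6: ✓ ADDCS  r4←0x17

VAL = 0x22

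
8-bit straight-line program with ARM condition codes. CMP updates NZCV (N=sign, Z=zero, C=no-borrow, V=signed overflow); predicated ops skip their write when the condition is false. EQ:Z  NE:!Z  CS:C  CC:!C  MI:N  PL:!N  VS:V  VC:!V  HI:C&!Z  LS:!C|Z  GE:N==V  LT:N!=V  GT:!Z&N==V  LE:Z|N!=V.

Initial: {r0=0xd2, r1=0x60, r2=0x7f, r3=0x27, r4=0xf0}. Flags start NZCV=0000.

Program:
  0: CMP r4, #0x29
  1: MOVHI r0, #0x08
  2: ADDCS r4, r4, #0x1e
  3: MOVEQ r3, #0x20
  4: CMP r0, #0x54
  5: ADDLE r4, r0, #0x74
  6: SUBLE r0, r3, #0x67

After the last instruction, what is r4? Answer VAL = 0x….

[0] flags=1010 → (cmp)
[1] flags=1010 HI?T → r0=0x08
[2] flags=1010 CS?T → r4=0x0e
[3] flags=1010 EQ?F → skip
[4] flags=1000 → (cmp)
[5] flags=1000 LE?T → r4=0x7c
[6] flags=1000 LE?T → r0=0xc0

VAL = 0x7c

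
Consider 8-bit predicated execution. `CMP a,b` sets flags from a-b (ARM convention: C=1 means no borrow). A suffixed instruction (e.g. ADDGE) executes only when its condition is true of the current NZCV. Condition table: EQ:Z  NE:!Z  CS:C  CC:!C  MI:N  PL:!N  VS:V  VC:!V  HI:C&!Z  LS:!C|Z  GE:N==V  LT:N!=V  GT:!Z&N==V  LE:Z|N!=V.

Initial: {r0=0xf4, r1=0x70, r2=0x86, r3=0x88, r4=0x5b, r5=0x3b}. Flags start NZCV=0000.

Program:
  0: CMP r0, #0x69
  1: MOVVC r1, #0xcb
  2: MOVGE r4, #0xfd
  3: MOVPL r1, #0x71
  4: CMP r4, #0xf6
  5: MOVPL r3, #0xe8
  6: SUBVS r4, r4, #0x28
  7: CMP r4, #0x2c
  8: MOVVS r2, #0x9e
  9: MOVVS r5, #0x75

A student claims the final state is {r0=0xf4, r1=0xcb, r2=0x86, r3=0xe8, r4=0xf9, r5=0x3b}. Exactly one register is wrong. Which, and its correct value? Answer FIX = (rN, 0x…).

FIX = (r4, 0x5b)

[0] flags=1010 → (cmp)
[1] flags=1010 VC?T → r1=0xcb
[2] flags=1010 GE?F → skip
[3] flags=1010 PL?F → skip
[4] flags=0000 → (cmp)
[5] flags=0000 PL?T → r3=0xe8
[6] flags=0000 VS?F → skip
[7] flags=0010 → (cmp)
[8] flags=0010 VS?F → skip
[9] flags=0010 VS?F → skip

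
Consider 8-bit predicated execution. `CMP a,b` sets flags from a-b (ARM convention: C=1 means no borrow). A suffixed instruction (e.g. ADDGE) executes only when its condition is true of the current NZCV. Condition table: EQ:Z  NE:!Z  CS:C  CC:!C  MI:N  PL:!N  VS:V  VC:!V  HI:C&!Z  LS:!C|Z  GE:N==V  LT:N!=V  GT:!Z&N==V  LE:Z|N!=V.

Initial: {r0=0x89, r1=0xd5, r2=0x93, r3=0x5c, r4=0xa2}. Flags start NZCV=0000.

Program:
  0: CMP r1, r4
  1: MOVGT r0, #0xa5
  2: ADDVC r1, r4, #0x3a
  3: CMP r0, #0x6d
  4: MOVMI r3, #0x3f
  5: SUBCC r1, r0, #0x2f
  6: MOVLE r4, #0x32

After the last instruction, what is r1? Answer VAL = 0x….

0: ✓ CMP  NZCV=0010
1: ✓ MOVGT  r0←0xa5
2: ✓ ADDVC  r1←0xdc
3: ✓ CMP  NZCV=0011
4: · MOVMI
5: · SUBCC
6: ✓ MOVLE  r4←0x32

VAL = 0xdc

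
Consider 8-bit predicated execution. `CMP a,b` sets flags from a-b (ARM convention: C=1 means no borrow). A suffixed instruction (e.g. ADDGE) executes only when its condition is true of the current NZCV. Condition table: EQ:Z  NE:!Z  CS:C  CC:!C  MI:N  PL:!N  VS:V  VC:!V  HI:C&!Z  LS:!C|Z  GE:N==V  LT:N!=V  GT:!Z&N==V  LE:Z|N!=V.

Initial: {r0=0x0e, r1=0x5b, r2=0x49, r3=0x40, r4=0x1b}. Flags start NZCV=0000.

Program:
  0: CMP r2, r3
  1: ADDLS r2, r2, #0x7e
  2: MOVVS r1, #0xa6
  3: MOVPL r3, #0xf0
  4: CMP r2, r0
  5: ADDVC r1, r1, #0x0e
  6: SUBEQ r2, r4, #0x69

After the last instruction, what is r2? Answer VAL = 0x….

VAL = 0x49

[0] flags=0010 → (cmp)
[1] flags=0010 LS?F → skip
[2] flags=0010 VS?F → skip
[3] flags=0010 PL?T → r3=0xf0
[4] flags=0010 → (cmp)
[5] flags=0010 VC?T → r1=0x69
[6] flags=0010 EQ?F → skip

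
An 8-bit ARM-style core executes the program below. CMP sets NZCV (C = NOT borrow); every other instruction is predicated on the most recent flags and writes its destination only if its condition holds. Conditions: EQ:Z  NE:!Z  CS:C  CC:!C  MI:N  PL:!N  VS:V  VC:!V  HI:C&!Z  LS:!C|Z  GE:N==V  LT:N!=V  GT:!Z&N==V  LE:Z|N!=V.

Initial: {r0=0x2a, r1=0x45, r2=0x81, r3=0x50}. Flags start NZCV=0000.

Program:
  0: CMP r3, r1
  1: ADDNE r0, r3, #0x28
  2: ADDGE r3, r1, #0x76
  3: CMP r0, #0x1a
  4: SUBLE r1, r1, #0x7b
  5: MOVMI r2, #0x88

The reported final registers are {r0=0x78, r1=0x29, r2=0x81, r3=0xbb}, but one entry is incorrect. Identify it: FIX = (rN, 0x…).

FIX = (r1, 0x45)

[0] flags=0010 → (cmp)
[1] flags=0010 NE?T → r0=0x78
[2] flags=0010 GE?T → r3=0xbb
[3] flags=0010 → (cmp)
[4] flags=0010 LE?F → skip
[5] flags=0010 MI?F → skip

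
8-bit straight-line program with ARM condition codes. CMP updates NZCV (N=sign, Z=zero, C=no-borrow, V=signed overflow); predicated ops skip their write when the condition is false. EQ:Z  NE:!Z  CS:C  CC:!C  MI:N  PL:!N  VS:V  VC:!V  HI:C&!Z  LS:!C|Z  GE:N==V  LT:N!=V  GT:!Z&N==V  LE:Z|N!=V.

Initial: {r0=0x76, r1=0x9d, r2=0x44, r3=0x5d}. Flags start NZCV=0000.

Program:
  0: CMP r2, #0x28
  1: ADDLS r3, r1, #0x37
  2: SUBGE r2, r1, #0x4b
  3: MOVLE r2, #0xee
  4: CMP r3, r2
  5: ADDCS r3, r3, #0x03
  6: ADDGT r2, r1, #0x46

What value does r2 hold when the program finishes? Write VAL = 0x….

0: ✓ CMP  NZCV=0010
1: · ADDLS
2: ✓ SUBGE  r2←0x52
3: · MOVLE
4: ✓ CMP  NZCV=0010
5: ✓ ADDCS  r3←0x60
6: ✓ ADDGT  r2←0xe3

VAL = 0xe3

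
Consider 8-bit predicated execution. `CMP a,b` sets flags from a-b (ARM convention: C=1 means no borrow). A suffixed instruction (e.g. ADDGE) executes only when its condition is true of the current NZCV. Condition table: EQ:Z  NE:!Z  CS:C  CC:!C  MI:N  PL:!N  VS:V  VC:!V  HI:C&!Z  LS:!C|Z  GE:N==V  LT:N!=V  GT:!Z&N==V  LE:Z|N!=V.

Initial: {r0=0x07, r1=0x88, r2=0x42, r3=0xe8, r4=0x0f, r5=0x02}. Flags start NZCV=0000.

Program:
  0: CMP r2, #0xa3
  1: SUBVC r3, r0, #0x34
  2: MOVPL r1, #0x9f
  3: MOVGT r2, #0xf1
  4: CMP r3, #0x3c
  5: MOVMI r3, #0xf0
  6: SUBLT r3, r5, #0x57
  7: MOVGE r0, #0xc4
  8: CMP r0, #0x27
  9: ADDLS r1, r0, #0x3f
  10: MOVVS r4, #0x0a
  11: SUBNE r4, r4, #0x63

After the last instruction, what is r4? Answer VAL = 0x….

VAL = 0xac

0: ✓ CMP  NZCV=1001
1: · SUBVC
2: · MOVPL
3: ✓ MOVGT  r2←0xf1
4: ✓ CMP  NZCV=1010
5: ✓ MOVMI  r3←0xf0
6: ✓ SUBLT  r3←0xab
7: · MOVGE
8: ✓ CMP  NZCV=1000
9: ✓ ADDLS  r1←0x46
10: · MOVVS
11: ✓ SUBNE  r4←0xac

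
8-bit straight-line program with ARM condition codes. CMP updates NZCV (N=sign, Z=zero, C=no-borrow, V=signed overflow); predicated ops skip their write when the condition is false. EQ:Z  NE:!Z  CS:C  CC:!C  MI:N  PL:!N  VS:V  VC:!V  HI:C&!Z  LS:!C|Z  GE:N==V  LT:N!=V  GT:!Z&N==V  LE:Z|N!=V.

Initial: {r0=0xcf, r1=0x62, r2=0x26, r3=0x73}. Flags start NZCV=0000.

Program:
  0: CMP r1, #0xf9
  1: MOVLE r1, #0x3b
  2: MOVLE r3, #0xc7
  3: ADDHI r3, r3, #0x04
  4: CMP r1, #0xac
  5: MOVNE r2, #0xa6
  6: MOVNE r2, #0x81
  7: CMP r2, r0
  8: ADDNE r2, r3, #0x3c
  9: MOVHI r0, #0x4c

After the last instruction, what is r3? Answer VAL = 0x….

VAL = 0x73

[0] flags=0000 → (cmp)
[1] flags=0000 LE?F → skip
[2] flags=0000 LE?F → skip
[3] flags=0000 HI?F → skip
[4] flags=1001 → (cmp)
[5] flags=1001 NE?T → r2=0xa6
[6] flags=1001 NE?T → r2=0x81
[7] flags=1000 → (cmp)
[8] flags=1000 NE?T → r2=0xaf
[9] flags=1000 HI?F → skip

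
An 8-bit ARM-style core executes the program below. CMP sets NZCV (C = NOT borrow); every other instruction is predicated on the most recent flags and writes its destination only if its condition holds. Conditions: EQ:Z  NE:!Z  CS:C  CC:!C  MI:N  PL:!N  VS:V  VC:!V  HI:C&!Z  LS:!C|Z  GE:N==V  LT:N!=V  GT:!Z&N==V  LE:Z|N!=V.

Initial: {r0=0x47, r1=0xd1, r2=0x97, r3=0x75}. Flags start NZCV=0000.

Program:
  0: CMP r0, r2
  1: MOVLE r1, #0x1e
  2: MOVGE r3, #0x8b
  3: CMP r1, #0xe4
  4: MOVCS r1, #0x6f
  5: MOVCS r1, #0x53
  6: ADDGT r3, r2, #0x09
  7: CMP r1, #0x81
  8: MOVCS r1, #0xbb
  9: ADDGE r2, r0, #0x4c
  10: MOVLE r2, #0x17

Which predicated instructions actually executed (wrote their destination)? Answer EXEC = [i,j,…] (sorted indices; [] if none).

0: ✓ CMP  NZCV=1001
1: · MOVLE
2: ✓ MOVGE  r3←0x8b
3: ✓ CMP  NZCV=1000
4: · MOVCS
5: · MOVCS
6: · ADDGT
7: ✓ CMP  NZCV=0010
8: ✓ MOVCS  r1←0xbb
9: ✓ ADDGE  r2←0x93
10: · MOVLE

EXEC = [2,8,9]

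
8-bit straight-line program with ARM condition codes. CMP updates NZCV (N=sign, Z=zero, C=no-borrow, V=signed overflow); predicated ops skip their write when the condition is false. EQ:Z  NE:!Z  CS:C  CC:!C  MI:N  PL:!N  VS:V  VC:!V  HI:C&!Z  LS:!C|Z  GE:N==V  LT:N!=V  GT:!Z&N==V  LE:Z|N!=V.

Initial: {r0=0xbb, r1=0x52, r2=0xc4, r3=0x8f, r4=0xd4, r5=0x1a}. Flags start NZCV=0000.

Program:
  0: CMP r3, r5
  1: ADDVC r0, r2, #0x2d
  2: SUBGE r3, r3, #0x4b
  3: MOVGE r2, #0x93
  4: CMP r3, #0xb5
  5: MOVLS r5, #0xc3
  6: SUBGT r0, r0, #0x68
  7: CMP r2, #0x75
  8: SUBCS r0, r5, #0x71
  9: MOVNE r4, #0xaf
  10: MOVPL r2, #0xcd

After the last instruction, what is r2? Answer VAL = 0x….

VAL = 0xcd

[0] flags=0011 → (cmp)
[1] flags=0011 VC?F → skip
[2] flags=0011 GE?F → skip
[3] flags=0011 GE?F → skip
[4] flags=1000 → (cmp)
[5] flags=1000 LS?T → r5=0xc3
[6] flags=1000 GT?F → skip
[7] flags=0011 → (cmp)
[8] flags=0011 CS?T → r0=0x52
[9] flags=0011 NE?T → r4=0xaf
[10] flags=0011 PL?T → r2=0xcd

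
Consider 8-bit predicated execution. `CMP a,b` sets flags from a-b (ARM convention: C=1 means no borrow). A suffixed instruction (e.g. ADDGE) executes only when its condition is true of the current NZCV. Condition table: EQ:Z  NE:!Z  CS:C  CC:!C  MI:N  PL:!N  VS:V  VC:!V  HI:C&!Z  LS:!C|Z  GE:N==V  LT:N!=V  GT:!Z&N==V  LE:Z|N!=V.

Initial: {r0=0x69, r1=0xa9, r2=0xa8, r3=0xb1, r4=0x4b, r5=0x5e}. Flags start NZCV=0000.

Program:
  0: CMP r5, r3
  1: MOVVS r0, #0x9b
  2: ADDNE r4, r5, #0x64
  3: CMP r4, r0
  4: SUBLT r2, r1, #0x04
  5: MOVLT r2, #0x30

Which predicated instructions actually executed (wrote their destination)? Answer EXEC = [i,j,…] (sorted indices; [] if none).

EXEC = [1,2]

[0] flags=1001 → (cmp)
[1] flags=1001 VS?T → r0=0x9b
[2] flags=1001 NE?T → r4=0xc2
[3] flags=0010 → (cmp)
[4] flags=0010 LT?F → skip
[5] flags=0010 LT?F → skip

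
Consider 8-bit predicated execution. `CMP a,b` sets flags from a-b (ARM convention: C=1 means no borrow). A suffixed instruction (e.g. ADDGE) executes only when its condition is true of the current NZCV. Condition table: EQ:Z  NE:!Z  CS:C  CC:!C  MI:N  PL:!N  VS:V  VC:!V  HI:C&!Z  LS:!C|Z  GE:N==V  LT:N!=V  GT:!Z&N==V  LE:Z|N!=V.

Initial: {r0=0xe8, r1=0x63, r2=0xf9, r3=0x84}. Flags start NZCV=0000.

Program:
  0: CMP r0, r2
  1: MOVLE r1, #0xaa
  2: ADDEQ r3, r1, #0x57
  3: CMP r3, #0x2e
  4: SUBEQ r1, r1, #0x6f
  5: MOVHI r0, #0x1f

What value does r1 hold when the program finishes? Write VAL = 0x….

[0] flags=1000 → (cmp)
[1] flags=1000 LE?T → r1=0xaa
[2] flags=1000 EQ?F → skip
[3] flags=0011 → (cmp)
[4] flags=0011 EQ?F → skip
[5] flags=0011 HI?T → r0=0x1f

VAL = 0xaa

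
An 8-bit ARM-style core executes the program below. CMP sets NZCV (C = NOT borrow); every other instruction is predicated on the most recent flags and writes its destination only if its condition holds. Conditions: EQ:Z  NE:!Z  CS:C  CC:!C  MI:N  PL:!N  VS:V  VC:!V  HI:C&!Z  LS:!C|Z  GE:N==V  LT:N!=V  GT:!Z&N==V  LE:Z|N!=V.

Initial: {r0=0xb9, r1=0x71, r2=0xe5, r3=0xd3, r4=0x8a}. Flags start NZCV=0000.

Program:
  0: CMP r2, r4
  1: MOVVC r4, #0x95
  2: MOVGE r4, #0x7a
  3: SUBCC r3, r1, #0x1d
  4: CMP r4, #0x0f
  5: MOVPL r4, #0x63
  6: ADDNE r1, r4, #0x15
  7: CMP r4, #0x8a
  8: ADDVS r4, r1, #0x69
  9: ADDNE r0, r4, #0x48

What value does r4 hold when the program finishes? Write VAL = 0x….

[0] flags=0010 → (cmp)
[1] flags=0010 VC?T → r4=0x95
[2] flags=0010 GE?T → r4=0x7a
[3] flags=0010 CC?F → skip
[4] flags=0010 → (cmp)
[5] flags=0010 PL?T → r4=0x63
[6] flags=0010 NE?T → r1=0x78
[7] flags=1001 → (cmp)
[8] flags=1001 VS?T → r4=0xe1
[9] flags=1001 NE?T → r0=0x29

VAL = 0xe1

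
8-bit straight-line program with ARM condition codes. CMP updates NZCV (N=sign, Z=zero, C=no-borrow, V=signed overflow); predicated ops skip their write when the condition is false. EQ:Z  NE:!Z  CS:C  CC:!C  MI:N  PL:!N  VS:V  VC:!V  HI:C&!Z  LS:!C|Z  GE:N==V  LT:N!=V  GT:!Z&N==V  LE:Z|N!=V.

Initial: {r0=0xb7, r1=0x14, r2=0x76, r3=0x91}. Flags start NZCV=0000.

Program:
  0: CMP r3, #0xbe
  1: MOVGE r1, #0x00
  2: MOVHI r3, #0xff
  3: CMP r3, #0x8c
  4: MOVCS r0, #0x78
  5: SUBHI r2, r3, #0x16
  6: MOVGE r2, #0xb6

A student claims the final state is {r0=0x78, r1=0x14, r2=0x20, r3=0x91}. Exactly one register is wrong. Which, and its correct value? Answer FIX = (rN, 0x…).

[0] flags=1000 → (cmp)
[1] flags=1000 GE?F → skip
[2] flags=1000 HI?F → skip
[3] flags=0010 → (cmp)
[4] flags=0010 CS?T → r0=0x78
[5] flags=0010 HI?T → r2=0x7b
[6] flags=0010 GE?T → r2=0xb6

FIX = (r2, 0xb6)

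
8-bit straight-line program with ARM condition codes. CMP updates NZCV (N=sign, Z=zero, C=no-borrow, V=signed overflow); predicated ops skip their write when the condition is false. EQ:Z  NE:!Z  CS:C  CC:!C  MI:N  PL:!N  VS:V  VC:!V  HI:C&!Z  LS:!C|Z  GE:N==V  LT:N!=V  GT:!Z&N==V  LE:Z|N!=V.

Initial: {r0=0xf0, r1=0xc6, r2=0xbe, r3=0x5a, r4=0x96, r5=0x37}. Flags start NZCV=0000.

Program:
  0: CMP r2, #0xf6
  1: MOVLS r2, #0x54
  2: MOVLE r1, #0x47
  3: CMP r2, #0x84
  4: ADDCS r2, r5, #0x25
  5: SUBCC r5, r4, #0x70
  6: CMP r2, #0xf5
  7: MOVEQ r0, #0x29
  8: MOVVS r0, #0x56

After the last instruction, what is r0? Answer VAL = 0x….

0: ✓ CMP  NZCV=1000
1: ✓ MOVLS  r2←0x54
2: ✓ MOVLE  r1←0x47
3: ✓ CMP  NZCV=1001
4: · ADDCS
5: ✓ SUBCC  r5←0x26
6: ✓ CMP  NZCV=0000
7: · MOVEQ
8: · MOVVS

VAL = 0xf0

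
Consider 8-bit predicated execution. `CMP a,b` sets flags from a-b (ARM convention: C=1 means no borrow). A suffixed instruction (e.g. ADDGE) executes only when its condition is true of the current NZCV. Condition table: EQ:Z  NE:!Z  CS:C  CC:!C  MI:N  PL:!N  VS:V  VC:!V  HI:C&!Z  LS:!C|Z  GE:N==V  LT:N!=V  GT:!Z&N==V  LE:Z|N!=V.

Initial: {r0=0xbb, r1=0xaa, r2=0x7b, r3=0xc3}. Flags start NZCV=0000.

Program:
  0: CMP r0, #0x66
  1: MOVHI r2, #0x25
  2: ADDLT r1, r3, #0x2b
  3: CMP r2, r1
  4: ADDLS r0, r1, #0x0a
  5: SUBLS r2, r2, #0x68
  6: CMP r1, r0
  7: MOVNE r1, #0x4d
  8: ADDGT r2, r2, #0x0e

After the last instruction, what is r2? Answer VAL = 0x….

[0] flags=0011 → (cmp)
[1] flags=0011 HI?T → r2=0x25
[2] flags=0011 LT?T → r1=0xee
[3] flags=0000 → (cmp)
[4] flags=0000 LS?T → r0=0xf8
[5] flags=0000 LS?T → r2=0xbd
[6] flags=1000 → (cmp)
[7] flags=1000 NE?T → r1=0x4d
[8] flags=1000 GT?F → skip

VAL = 0xbd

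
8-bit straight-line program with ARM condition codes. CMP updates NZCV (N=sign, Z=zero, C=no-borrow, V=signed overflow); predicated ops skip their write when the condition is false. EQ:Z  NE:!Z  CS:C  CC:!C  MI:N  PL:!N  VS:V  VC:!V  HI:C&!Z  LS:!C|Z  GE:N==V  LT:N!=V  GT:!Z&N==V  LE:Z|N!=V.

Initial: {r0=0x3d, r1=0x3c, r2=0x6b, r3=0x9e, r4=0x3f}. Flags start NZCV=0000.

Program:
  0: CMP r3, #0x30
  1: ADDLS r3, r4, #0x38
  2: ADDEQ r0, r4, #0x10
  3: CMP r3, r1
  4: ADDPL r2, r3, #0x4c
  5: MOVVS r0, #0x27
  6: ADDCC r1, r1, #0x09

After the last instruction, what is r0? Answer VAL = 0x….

[0] flags=0011 → (cmp)
[1] flags=0011 LS?F → skip
[2] flags=0011 EQ?F → skip
[3] flags=0011 → (cmp)
[4] flags=0011 PL?T → r2=0xea
[5] flags=0011 VS?T → r0=0x27
[6] flags=0011 CC?F → skip

VAL = 0x27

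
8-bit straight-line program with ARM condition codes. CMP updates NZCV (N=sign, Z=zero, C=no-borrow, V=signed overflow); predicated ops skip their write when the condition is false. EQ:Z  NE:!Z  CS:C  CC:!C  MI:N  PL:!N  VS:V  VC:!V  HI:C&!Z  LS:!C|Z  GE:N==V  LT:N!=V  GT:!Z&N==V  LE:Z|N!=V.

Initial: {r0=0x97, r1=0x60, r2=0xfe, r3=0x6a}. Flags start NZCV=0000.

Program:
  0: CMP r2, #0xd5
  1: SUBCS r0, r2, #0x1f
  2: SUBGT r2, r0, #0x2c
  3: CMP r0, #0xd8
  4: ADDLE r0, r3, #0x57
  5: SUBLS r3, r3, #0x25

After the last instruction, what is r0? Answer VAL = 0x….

VAL = 0xdf

[0] flags=0010 → (cmp)
[1] flags=0010 CS?T → r0=0xdf
[2] flags=0010 GT?T → r2=0xb3
[3] flags=0010 → (cmp)
[4] flags=0010 LE?F → skip
[5] flags=0010 LS?F → skip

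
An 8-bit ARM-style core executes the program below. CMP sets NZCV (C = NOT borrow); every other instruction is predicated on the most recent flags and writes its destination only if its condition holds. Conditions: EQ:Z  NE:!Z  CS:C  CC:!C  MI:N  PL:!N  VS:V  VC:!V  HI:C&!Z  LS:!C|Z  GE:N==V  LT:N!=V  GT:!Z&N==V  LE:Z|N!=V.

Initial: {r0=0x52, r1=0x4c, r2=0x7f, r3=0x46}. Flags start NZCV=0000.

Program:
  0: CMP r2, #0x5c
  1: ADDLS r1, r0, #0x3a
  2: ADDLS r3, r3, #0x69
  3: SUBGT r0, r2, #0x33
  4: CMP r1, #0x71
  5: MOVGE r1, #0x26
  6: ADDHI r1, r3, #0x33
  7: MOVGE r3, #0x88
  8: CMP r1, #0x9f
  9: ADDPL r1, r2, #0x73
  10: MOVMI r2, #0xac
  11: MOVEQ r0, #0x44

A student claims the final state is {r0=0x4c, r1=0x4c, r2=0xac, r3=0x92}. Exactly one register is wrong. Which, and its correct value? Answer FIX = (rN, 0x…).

FIX = (r3, 0x46)

0: ✓ CMP  NZCV=0010
1: · ADDLS
2: · ADDLS
3: ✓ SUBGT  r0←0x4c
4: ✓ CMP  NZCV=1000
5: · MOVGE
6: · ADDHI
7: · MOVGE
8: ✓ CMP  NZCV=1001
9: · ADDPL
10: ✓ MOVMI  r2←0xac
11: · MOVEQ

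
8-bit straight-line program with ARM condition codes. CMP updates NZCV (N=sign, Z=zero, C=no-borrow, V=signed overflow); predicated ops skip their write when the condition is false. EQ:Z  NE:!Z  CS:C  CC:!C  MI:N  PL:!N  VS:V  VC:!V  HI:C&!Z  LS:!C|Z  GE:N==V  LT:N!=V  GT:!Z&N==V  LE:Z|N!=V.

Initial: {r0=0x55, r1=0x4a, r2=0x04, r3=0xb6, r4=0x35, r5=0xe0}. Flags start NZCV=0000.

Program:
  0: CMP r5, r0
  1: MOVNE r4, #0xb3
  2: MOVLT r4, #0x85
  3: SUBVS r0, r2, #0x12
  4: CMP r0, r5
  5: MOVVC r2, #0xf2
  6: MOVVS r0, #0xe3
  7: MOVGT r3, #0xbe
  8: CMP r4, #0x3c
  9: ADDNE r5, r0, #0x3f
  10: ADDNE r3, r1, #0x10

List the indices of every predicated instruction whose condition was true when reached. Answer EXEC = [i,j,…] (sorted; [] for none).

EXEC = [1,2,5,7,9,10]

0: ✓ CMP  NZCV=1010
1: ✓ MOVNE  r4←0xb3
2: ✓ MOVLT  r4←0x85
3: · SUBVS
4: ✓ CMP  NZCV=0000
5: ✓ MOVVC  r2←0xf2
6: · MOVVS
7: ✓ MOVGT  r3←0xbe
8: ✓ CMP  NZCV=0011
9: ✓ ADDNE  r5←0x94
10: ✓ ADDNE  r3←0x5a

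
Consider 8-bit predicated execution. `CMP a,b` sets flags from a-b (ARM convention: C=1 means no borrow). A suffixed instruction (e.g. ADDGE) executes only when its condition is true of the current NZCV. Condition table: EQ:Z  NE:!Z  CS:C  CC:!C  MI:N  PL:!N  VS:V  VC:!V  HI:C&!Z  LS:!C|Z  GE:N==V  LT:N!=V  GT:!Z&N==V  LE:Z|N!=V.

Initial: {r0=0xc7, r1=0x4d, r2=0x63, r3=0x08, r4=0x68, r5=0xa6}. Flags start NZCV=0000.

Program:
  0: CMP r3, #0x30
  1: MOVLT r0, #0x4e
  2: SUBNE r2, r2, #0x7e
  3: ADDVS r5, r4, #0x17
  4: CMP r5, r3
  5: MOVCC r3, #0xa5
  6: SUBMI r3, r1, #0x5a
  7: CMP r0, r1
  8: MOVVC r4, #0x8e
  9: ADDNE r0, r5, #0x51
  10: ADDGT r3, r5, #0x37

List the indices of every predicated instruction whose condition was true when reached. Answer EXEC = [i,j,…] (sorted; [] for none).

[0] flags=1000 → (cmp)
[1] flags=1000 LT?T → r0=0x4e
[2] flags=1000 NE?T → r2=0xe5
[3] flags=1000 VS?F → skip
[4] flags=1010 → (cmp)
[5] flags=1010 CC?F → skip
[6] flags=1010 MI?T → r3=0xf3
[7] flags=0010 → (cmp)
[8] flags=0010 VC?T → r4=0x8e
[9] flags=0010 NE?T → r0=0xf7
[10] flags=0010 GT?T → r3=0xdd

EXEC = [1,2,6,8,9,10]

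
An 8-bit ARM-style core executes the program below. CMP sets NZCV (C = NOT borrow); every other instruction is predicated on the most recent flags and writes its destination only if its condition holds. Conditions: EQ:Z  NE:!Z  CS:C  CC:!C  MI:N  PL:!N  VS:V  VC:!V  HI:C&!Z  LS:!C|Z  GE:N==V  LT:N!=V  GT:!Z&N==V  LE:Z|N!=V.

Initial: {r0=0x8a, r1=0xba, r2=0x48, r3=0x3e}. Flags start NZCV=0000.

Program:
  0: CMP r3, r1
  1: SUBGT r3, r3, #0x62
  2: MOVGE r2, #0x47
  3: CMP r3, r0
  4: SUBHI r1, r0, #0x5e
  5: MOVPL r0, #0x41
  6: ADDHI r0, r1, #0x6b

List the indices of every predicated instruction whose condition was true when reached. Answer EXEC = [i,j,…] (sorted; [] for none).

EXEC = [1,2,4,5,6]

0: ✓ CMP  NZCV=1001
1: ✓ SUBGT  r3←0xdc
2: ✓ MOVGE  r2←0x47
3: ✓ CMP  NZCV=0010
4: ✓ SUBHI  r1←0x2c
5: ✓ MOVPL  r0←0x41
6: ✓ ADDHI  r0←0x97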